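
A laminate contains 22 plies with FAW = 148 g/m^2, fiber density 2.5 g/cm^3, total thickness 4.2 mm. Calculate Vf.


Vf = n * FAW / (rho_f * h * 1000) = 22 * 148 / (2.5 * 4.2 * 1000) = 0.3101

0.3101


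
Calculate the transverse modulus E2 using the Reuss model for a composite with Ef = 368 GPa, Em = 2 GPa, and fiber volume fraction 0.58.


1/E2 = Vf/Ef + (1-Vf)/Em = 0.58/368 + 0.42/2
E2 = 4.73 GPa

4.73 GPa


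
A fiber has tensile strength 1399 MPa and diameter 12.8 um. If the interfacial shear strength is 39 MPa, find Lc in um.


Lc = sigma_f * d / (2 * tau_i) = 1399 * 12.8 / (2 * 39) = 229.6 um

229.6 um


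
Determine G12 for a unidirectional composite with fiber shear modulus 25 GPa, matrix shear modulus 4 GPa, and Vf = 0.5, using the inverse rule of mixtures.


1/G12 = Vf/Gf + (1-Vf)/Gm = 0.5/25 + 0.5/4
G12 = 6.9 GPa

6.9 GPa


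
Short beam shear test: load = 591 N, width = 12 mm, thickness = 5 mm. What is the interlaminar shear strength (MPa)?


ILSS = 3F/(4bh) = 3*591/(4*12*5) = 7.39 MPa

7.39 MPa


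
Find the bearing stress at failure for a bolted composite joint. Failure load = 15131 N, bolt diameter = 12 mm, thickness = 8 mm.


sigma_br = F/(d*h) = 15131/(12*8) = 157.6 MPa

157.6 MPa


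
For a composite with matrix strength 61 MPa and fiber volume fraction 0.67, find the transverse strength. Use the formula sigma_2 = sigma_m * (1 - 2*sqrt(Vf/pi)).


factor = 1 - 2*sqrt(0.67/pi) = 0.0764
sigma_2 = 61 * 0.0764 = 4.66 MPa

4.66 MPa


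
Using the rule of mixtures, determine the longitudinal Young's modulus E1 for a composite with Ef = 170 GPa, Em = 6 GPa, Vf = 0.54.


E1 = Ef*Vf + Em*(1-Vf) = 170*0.54 + 6*0.46 = 94.56 GPa

94.56 GPa


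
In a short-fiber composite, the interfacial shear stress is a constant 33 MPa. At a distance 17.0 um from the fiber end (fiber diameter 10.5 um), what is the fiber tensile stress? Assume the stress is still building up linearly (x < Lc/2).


Force balance: sigma_f * (pi*d^2/4) = tau * (pi*d) * x  ->  sigma_f = 4 * tau * x / d
sigma_f = 4 * 33 * 17.0 / 10.5 = 213.7 MPa

213.7 MPa


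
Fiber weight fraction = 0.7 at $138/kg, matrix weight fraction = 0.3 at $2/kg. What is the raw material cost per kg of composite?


Cost = cost_f*Wf + cost_m*Wm = 138*0.7 + 2*0.3 = $97.2/kg

$97.2/kg


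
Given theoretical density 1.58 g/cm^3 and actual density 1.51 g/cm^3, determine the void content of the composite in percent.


Void% = (rho_theo - rho_actual)/rho_theo * 100 = (1.58 - 1.51)/1.58 * 100 = 4.43%

4.43%


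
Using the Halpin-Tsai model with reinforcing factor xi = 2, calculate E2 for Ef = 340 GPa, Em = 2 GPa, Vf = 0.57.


eta = (Ef/Em - 1)/(Ef/Em + xi) = (170.0 - 1)/(170.0 + 2) = 0.9826
E2 = Em*(1+xi*eta*Vf)/(1-eta*Vf) = 9.64 GPa

9.64 GPa


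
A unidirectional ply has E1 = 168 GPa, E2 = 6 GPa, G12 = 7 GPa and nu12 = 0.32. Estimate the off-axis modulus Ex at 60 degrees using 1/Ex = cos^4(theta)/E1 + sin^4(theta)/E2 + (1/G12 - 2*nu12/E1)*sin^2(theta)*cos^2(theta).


cos^4(60) = 0.0625, sin^4(60) = 0.5625, sin^2(60)*cos^2(60) = 0.1875
1/G12 - 2*nu12/E1 = 1/7 - 2*0.32/168 = 0.139048 GPa^-1
1/Ex = 0.0625/168 + 0.5625/6 + 0.139048*0.1875 = 0.1201935 GPa^-1
Ex = 8.32 GPa

8.32 GPa


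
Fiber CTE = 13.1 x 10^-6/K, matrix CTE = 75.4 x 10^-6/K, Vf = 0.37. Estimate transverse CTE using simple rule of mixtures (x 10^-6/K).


alpha_2 = alpha_f*Vf + alpha_m*(1-Vf) = 13.1*0.37 + 75.4*0.63 = 52.3 x 10^-6/K

52.3 x 10^-6/K


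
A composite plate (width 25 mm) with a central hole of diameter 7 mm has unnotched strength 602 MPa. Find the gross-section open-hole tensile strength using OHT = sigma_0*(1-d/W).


OHT = sigma_0*(1-d/W) = 602*(1-7/25) = 433.4 MPa

433.4 MPa


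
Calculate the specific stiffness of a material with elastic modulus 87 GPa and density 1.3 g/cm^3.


Specific stiffness = E/rho = 87/1.3 = 66.9 GPa/(g/cm^3)

66.9 GPa/(g/cm^3)


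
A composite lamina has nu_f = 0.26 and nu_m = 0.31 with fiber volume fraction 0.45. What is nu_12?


nu_12 = nu_f*Vf + nu_m*(1-Vf) = 0.26*0.45 + 0.31*0.55 = 0.2875

0.2875


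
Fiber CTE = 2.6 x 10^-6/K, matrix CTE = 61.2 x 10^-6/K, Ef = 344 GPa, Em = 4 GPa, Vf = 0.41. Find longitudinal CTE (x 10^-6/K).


E1 = Ef*Vf + Em*(1-Vf) = 143.4
alpha_1 = (alpha_f*Ef*Vf + alpha_m*Em*(1-Vf))/E1 = 3.56 x 10^-6/K

3.56 x 10^-6/K


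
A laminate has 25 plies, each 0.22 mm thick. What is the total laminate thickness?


h = n * t_ply = 25 * 0.22 = 5.5 mm

5.5 mm


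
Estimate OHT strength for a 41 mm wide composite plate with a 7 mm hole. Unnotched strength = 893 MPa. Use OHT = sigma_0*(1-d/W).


OHT = sigma_0*(1-d/W) = 893*(1-7/41) = 740.5 MPa

740.5 MPa


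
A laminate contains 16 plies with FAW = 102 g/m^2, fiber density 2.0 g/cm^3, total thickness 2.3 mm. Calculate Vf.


Vf = n * FAW / (rho_f * h * 1000) = 16 * 102 / (2.0 * 2.3 * 1000) = 0.3548

0.3548


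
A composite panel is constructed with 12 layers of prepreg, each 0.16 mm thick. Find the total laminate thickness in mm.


h = n * t_ply = 12 * 0.16 = 1.92 mm

1.92 mm


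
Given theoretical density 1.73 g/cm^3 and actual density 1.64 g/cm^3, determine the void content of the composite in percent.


Void% = (rho_theo - rho_actual)/rho_theo * 100 = (1.73 - 1.64)/1.73 * 100 = 5.2%

5.2%


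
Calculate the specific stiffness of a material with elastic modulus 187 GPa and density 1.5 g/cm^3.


Specific stiffness = E/rho = 187/1.5 = 124.7 GPa/(g/cm^3)

124.7 GPa/(g/cm^3)


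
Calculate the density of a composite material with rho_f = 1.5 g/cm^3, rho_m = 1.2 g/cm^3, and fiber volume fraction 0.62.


rho_c = rho_f*Vf + rho_m*(1-Vf) = 1.5*0.62 + 1.2*0.38 = 1.386 g/cm^3

1.386 g/cm^3


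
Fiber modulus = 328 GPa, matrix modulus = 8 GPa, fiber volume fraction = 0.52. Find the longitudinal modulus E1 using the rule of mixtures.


E1 = Ef*Vf + Em*(1-Vf) = 328*0.52 + 8*0.48 = 174.4 GPa

174.4 GPa


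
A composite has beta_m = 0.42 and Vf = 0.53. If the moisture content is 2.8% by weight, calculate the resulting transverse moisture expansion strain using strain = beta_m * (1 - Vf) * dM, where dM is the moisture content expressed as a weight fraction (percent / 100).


dM = 2.8/100 = 0.028
strain = beta_m * (1-Vf) * dM = 0.42 * 0.47 * 0.028 = 0.0055272

0.0055272


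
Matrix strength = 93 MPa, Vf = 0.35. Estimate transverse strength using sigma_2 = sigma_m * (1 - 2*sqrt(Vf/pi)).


factor = 1 - 2*sqrt(0.35/pi) = 0.3324
sigma_2 = 93 * 0.3324 = 30.92 MPa

30.92 MPa


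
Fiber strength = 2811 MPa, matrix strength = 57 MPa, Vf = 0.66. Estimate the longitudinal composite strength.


sigma_1 = sigma_f*Vf + sigma_m*(1-Vf) = 2811*0.66 + 57*0.34 = 1874.6 MPa

1874.6 MPa


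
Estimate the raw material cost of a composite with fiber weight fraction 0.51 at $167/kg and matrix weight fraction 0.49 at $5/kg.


Cost = cost_f*Wf + cost_m*Wm = 167*0.51 + 5*0.49 = $87.62/kg

$87.62/kg


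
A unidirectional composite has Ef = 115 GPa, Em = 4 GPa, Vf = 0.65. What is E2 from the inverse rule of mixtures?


1/E2 = Vf/Ef + (1-Vf)/Em = 0.65/115 + 0.35/4
E2 = 10.74 GPa

10.74 GPa


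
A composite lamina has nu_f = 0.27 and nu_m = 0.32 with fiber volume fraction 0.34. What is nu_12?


nu_12 = nu_f*Vf + nu_m*(1-Vf) = 0.27*0.34 + 0.32*0.66 = 0.303

0.303


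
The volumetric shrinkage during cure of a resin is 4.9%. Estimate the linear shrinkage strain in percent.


Linear shrinkage ≈ vol_shrink/3 = 4.9/3 = 1.633%

1.633%


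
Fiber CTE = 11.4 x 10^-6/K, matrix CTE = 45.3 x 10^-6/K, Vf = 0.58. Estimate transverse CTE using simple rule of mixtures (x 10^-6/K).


alpha_2 = alpha_f*Vf + alpha_m*(1-Vf) = 11.4*0.58 + 45.3*0.42 = 25.6 x 10^-6/K

25.6 x 10^-6/K


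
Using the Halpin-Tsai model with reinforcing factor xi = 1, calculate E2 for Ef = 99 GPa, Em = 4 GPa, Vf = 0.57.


eta = (Ef/Em - 1)/(Ef/Em + xi) = (24.75 - 1)/(24.75 + 1) = 0.9223
E2 = Em*(1+xi*eta*Vf)/(1-eta*Vf) = 12.87 GPa

12.87 GPa


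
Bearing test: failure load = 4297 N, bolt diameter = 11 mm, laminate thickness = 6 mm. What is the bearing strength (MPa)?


sigma_br = F/(d*h) = 4297/(11*6) = 65.1 MPa

65.1 MPa


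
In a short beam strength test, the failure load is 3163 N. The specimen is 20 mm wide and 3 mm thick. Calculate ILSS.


ILSS = 3F/(4bh) = 3*3163/(4*20*3) = 39.54 MPa

39.54 MPa


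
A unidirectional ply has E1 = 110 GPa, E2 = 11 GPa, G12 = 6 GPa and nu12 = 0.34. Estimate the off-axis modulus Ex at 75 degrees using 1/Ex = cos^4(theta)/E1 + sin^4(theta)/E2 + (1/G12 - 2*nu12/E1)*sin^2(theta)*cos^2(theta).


cos^4(75) = 0.004487, sin^4(75) = 0.870513, sin^2(75)*cos^2(75) = 0.0625
1/G12 - 2*nu12/E1 = 1/6 - 2*0.34/110 = 0.160485 GPa^-1
1/Ex = 0.004487/110 + 0.870513/11 + 0.160485*0.0625 = 0.0892086 GPa^-1
Ex = 11.21 GPa

11.21 GPa


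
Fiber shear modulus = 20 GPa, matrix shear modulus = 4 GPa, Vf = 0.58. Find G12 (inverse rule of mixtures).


1/G12 = Vf/Gf + (1-Vf)/Gm = 0.58/20 + 0.42/4
G12 = 7.46 GPa

7.46 GPa


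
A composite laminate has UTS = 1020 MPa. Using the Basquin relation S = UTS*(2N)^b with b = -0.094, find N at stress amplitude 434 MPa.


N = 0.5 * (S/UTS)^(1/b) = 0.5 * (434/1020)^(1/-0.094) = 4435.6108 cycles

4435.6108 cycles


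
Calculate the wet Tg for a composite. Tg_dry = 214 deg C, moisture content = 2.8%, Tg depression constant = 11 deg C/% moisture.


Tg_wet = Tg_dry - k*moisture = 214 - 11*2.8 = 183.2 deg C

183.2 deg C


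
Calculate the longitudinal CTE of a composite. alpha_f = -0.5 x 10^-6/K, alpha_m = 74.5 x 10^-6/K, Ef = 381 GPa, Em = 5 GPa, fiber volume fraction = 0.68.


E1 = Ef*Vf + Em*(1-Vf) = 260.68
alpha_1 = (alpha_f*Ef*Vf + alpha_m*Em*(1-Vf))/E1 = -0.04 x 10^-6/K

-0.04 x 10^-6/K


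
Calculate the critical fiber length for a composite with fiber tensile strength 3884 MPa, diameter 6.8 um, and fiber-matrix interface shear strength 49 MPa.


Lc = sigma_f * d / (2 * tau_i) = 3884 * 6.8 / (2 * 49) = 269.5 um

269.5 um


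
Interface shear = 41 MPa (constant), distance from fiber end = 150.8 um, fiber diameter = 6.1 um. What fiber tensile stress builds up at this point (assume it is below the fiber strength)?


Force balance: sigma_f * (pi*d^2/4) = tau * (pi*d) * x  ->  sigma_f = 4 * tau * x / d
sigma_f = 4 * 41 * 150.8 / 6.1 = 4054.3 MPa

4054.3 MPa


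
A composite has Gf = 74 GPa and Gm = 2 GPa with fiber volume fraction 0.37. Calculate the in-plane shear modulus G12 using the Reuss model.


1/G12 = Vf/Gf + (1-Vf)/Gm = 0.37/74 + 0.63/2
G12 = 3.13 GPa

3.13 GPa


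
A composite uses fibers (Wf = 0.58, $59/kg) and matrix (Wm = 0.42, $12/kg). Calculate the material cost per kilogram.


Cost = cost_f*Wf + cost_m*Wm = 59*0.58 + 12*0.42 = $39.26/kg

$39.26/kg


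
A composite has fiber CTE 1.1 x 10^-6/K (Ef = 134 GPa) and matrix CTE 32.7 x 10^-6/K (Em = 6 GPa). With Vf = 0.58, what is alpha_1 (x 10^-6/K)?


E1 = Ef*Vf + Em*(1-Vf) = 80.24
alpha_1 = (alpha_f*Ef*Vf + alpha_m*Em*(1-Vf))/E1 = 2.09 x 10^-6/K

2.09 x 10^-6/K


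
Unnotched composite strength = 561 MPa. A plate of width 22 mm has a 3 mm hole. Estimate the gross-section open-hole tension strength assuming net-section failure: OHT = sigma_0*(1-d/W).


OHT = sigma_0*(1-d/W) = 561*(1-3/22) = 484.5 MPa

484.5 MPa


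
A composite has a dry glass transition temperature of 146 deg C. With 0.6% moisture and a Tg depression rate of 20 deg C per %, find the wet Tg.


Tg_wet = Tg_dry - k*moisture = 146 - 20*0.6 = 134.0 deg C

134.0 deg C


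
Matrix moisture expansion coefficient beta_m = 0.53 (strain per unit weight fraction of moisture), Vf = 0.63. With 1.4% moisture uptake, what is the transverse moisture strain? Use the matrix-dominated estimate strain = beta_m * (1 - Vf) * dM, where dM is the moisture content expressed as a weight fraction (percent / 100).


dM = 1.4/100 = 0.014
strain = beta_m * (1-Vf) * dM = 0.53 * 0.37 * 0.014 = 0.0027454

0.0027454


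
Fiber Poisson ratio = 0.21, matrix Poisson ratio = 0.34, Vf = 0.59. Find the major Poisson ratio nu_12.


nu_12 = nu_f*Vf + nu_m*(1-Vf) = 0.21*0.59 + 0.34*0.41 = 0.2633

0.2633


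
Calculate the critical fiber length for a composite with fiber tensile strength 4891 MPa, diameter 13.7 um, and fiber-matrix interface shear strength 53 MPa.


Lc = sigma_f * d / (2 * tau_i) = 4891 * 13.7 / (2 * 53) = 632.1 um

632.1 um


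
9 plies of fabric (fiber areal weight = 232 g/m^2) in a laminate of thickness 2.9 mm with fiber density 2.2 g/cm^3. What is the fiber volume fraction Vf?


Vf = n * FAW / (rho_f * h * 1000) = 9 * 232 / (2.2 * 2.9 * 1000) = 0.3273

0.3273


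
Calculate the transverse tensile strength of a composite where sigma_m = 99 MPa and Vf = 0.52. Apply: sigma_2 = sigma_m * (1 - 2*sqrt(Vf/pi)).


factor = 1 - 2*sqrt(0.52/pi) = 0.1863
sigma_2 = 99 * 0.1863 = 18.45 MPa

18.45 MPa


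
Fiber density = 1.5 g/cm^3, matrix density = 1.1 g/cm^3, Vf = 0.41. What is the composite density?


rho_c = rho_f*Vf + rho_m*(1-Vf) = 1.5*0.41 + 1.1*0.59 = 1.264 g/cm^3

1.264 g/cm^3


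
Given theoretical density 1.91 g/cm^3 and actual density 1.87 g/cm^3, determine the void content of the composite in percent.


Void% = (rho_theo - rho_actual)/rho_theo * 100 = (1.91 - 1.87)/1.91 * 100 = 2.09%

2.09%


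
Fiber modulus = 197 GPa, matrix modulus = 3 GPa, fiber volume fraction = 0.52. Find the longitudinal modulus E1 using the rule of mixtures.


E1 = Ef*Vf + Em*(1-Vf) = 197*0.52 + 3*0.48 = 103.88 GPa

103.88 GPa


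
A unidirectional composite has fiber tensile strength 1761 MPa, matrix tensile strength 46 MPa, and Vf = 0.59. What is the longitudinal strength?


sigma_1 = sigma_f*Vf + sigma_m*(1-Vf) = 1761*0.59 + 46*0.41 = 1057.9 MPa

1057.9 MPa


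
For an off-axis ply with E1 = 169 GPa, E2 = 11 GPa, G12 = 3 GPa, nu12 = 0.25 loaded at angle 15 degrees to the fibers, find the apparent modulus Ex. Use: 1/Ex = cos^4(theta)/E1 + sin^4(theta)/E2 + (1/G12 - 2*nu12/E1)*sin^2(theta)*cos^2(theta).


cos^4(15) = 0.870513, sin^4(15) = 0.004487, sin^2(15)*cos^2(15) = 0.0625
1/G12 - 2*nu12/E1 = 1/3 - 2*0.25/169 = 0.330375 GPa^-1
1/Ex = 0.870513/169 + 0.004487/11 + 0.330375*0.0625 = 0.0262073 GPa^-1
Ex = 38.16 GPa

38.16 GPa


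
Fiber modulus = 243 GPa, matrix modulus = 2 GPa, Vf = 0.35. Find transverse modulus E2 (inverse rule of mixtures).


1/E2 = Vf/Ef + (1-Vf)/Em = 0.35/243 + 0.65/2
E2 = 3.06 GPa

3.06 GPa


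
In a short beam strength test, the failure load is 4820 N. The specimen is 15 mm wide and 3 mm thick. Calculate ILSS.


ILSS = 3F/(4bh) = 3*4820/(4*15*3) = 80.33 MPa

80.33 MPa


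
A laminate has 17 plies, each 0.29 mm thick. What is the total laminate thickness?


h = n * t_ply = 17 * 0.29 = 4.93 mm

4.93 mm


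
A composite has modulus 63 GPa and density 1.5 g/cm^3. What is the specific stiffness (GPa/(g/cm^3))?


Specific stiffness = E/rho = 63/1.5 = 42.0 GPa/(g/cm^3)

42.0 GPa/(g/cm^3)


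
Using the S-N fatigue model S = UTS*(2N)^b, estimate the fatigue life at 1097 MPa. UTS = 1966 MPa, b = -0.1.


N = 0.5 * (S/UTS)^(1/b) = 0.5 * (1097/1966)^(1/-0.1) = 170.8987 cycles

170.8987 cycles


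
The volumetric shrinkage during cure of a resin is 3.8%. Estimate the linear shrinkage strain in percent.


Linear shrinkage ≈ vol_shrink/3 = 3.8/3 = 1.267%

1.267%


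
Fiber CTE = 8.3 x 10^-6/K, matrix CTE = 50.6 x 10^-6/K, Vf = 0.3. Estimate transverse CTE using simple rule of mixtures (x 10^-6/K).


alpha_2 = alpha_f*Vf + alpha_m*(1-Vf) = 8.3*0.3 + 50.6*0.7 = 37.9 x 10^-6/K

37.9 x 10^-6/K


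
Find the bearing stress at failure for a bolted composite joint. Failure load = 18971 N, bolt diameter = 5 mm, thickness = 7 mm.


sigma_br = F/(d*h) = 18971/(5*7) = 542.0 MPa

542.0 MPa


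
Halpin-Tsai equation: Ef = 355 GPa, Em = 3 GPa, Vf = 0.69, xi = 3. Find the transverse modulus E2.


eta = (Ef/Em - 1)/(Ef/Em + xi) = (118.3333 - 1)/(118.3333 + 3) = 0.967
E2 = Em*(1+xi*eta*Vf)/(1-eta*Vf) = 27.06 GPa

27.06 GPa


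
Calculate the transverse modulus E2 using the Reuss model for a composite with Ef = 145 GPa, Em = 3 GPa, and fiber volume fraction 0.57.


1/E2 = Vf/Ef + (1-Vf)/Em = 0.57/145 + 0.43/3
E2 = 6.79 GPa

6.79 GPa


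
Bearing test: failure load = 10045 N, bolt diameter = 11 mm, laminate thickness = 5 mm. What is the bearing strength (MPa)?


sigma_br = F/(d*h) = 10045/(11*5) = 182.6 MPa

182.6 MPa


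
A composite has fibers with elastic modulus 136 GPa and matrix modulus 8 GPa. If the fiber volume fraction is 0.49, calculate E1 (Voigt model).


E1 = Ef*Vf + Em*(1-Vf) = 136*0.49 + 8*0.51 = 70.72 GPa

70.72 GPa


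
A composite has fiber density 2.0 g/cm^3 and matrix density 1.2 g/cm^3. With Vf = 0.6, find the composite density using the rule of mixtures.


rho_c = rho_f*Vf + rho_m*(1-Vf) = 2.0*0.6 + 1.2*0.4 = 1.68 g/cm^3

1.68 g/cm^3


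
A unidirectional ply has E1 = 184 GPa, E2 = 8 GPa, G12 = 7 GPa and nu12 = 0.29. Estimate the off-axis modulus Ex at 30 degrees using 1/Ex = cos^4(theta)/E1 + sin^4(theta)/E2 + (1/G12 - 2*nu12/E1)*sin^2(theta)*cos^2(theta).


cos^4(30) = 0.5625, sin^4(30) = 0.0625, sin^2(30)*cos^2(30) = 0.1875
1/G12 - 2*nu12/E1 = 1/7 - 2*0.29/184 = 0.139705 GPa^-1
1/Ex = 0.5625/184 + 0.0625/8 + 0.139705*0.1875 = 0.0370642 GPa^-1
Ex = 26.98 GPa

26.98 GPa


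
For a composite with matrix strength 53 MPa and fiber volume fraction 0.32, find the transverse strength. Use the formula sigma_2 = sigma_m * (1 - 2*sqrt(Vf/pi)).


factor = 1 - 2*sqrt(0.32/pi) = 0.3617
sigma_2 = 53 * 0.3617 = 19.17 MPa

19.17 MPa


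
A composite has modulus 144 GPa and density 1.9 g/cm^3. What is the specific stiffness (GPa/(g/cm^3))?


Specific stiffness = E/rho = 144/1.9 = 75.8 GPa/(g/cm^3)

75.8 GPa/(g/cm^3)


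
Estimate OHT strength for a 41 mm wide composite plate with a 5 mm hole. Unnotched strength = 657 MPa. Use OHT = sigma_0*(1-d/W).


OHT = sigma_0*(1-d/W) = 657*(1-5/41) = 576.9 MPa

576.9 MPa


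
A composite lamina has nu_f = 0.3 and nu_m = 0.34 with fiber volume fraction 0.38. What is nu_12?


nu_12 = nu_f*Vf + nu_m*(1-Vf) = 0.3*0.38 + 0.34*0.62 = 0.3248

0.3248


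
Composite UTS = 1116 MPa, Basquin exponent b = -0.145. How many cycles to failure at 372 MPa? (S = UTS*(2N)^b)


N = 0.5 * (S/UTS)^(1/b) = 0.5 * (372/1116)^(1/-0.145) = 976.0261 cycles

976.0261 cycles


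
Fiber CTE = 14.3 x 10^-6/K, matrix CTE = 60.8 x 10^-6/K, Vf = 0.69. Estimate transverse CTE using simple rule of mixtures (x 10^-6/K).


alpha_2 = alpha_f*Vf + alpha_m*(1-Vf) = 14.3*0.69 + 60.8*0.31 = 28.7 x 10^-6/K

28.7 x 10^-6/K


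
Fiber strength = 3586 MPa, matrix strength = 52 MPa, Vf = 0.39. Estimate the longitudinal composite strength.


sigma_1 = sigma_f*Vf + sigma_m*(1-Vf) = 3586*0.39 + 52*0.61 = 1430.3 MPa

1430.3 MPa


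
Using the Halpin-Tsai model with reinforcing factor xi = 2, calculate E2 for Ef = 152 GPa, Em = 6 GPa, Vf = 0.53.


eta = (Ef/Em - 1)/(Ef/Em + xi) = (25.3333 - 1)/(25.3333 + 2) = 0.8902
E2 = Em*(1+xi*eta*Vf)/(1-eta*Vf) = 22.08 GPa

22.08 GPa


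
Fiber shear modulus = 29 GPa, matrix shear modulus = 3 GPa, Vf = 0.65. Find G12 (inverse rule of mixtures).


1/G12 = Vf/Gf + (1-Vf)/Gm = 0.65/29 + 0.35/3
G12 = 7.19 GPa

7.19 GPa


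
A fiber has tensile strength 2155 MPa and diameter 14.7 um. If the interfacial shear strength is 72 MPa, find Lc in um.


Lc = sigma_f * d / (2 * tau_i) = 2155 * 14.7 / (2 * 72) = 220.0 um

220.0 um


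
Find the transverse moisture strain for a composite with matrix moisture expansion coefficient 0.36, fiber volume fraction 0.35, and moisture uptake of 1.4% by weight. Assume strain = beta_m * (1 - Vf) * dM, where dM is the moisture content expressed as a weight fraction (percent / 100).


dM = 1.4/100 = 0.014
strain = beta_m * (1-Vf) * dM = 0.36 * 0.65 * 0.014 = 0.003276

0.003276


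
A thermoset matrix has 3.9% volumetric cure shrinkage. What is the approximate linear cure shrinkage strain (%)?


Linear shrinkage ≈ vol_shrink/3 = 3.9/3 = 1.3%

1.3%


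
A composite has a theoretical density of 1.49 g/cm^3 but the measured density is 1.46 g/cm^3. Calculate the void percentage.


Void% = (rho_theo - rho_actual)/rho_theo * 100 = (1.49 - 1.46)/1.49 * 100 = 2.01%

2.01%


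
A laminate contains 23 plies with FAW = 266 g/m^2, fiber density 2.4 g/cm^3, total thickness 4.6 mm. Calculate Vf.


Vf = n * FAW / (rho_f * h * 1000) = 23 * 266 / (2.4 * 4.6 * 1000) = 0.5542

0.5542


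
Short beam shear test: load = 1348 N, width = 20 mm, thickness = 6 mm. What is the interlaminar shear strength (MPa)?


ILSS = 3F/(4bh) = 3*1348/(4*20*6) = 8.43 MPa

8.43 MPa


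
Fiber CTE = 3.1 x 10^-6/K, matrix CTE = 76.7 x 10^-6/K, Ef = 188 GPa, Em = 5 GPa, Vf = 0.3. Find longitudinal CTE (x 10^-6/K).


E1 = Ef*Vf + Em*(1-Vf) = 59.9
alpha_1 = (alpha_f*Ef*Vf + alpha_m*Em*(1-Vf))/E1 = 7.4 x 10^-6/K

7.4 x 10^-6/K


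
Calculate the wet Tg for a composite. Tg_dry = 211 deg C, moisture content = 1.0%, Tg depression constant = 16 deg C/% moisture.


Tg_wet = Tg_dry - k*moisture = 211 - 16*1.0 = 195.0 deg C

195.0 deg C


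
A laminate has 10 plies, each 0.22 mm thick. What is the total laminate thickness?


h = n * t_ply = 10 * 0.22 = 2.2 mm

2.2 mm


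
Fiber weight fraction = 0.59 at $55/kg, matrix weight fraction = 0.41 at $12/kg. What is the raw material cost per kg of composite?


Cost = cost_f*Wf + cost_m*Wm = 55*0.59 + 12*0.41 = $37.37/kg

$37.37/kg


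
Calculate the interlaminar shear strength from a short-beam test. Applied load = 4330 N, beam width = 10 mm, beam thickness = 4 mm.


ILSS = 3F/(4bh) = 3*4330/(4*10*4) = 81.19 MPa

81.19 MPa


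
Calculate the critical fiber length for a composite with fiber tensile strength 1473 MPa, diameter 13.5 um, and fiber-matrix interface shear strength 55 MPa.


Lc = sigma_f * d / (2 * tau_i) = 1473 * 13.5 / (2 * 55) = 180.8 um

180.8 um


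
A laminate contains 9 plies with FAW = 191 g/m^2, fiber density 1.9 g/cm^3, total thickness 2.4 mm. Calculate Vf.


Vf = n * FAW / (rho_f * h * 1000) = 9 * 191 / (1.9 * 2.4 * 1000) = 0.377

0.377


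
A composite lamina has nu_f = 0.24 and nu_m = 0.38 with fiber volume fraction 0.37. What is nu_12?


nu_12 = nu_f*Vf + nu_m*(1-Vf) = 0.24*0.37 + 0.38*0.63 = 0.3282

0.3282


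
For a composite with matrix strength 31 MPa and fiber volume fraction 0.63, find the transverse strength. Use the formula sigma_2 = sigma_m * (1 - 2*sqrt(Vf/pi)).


factor = 1 - 2*sqrt(0.63/pi) = 0.1044
sigma_2 = 31 * 0.1044 = 3.24 MPa

3.24 MPa


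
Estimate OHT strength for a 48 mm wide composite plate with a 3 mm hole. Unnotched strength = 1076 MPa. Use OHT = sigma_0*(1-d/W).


OHT = sigma_0*(1-d/W) = 1076*(1-3/48) = 1008.8 MPa

1008.8 MPa


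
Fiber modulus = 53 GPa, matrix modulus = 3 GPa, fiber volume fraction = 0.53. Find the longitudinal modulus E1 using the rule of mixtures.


E1 = Ef*Vf + Em*(1-Vf) = 53*0.53 + 3*0.47 = 29.5 GPa

29.5 GPa


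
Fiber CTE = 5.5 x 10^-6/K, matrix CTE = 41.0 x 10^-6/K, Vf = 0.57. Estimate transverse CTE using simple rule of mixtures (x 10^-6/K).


alpha_2 = alpha_f*Vf + alpha_m*(1-Vf) = 5.5*0.57 + 41.0*0.43 = 20.8 x 10^-6/K

20.8 x 10^-6/K


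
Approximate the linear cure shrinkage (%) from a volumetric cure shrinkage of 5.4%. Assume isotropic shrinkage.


Linear shrinkage ≈ vol_shrink/3 = 5.4/3 = 1.8%

1.8%


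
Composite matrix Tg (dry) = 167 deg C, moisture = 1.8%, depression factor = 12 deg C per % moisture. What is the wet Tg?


Tg_wet = Tg_dry - k*moisture = 167 - 12*1.8 = 145.4 deg C

145.4 deg C


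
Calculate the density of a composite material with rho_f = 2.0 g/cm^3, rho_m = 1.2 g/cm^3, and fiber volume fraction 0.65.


rho_c = rho_f*Vf + rho_m*(1-Vf) = 2.0*0.65 + 1.2*0.35 = 1.72 g/cm^3

1.72 g/cm^3


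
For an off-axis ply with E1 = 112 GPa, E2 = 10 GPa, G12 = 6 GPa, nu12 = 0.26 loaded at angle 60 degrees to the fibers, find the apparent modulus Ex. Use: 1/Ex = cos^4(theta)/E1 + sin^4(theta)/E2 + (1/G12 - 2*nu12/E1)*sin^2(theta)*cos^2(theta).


cos^4(60) = 0.0625, sin^4(60) = 0.5625, sin^2(60)*cos^2(60) = 0.1875
1/G12 - 2*nu12/E1 = 1/6 - 2*0.26/112 = 0.162024 GPa^-1
1/Ex = 0.0625/112 + 0.5625/10 + 0.162024*0.1875 = 0.0871875 GPa^-1
Ex = 11.47 GPa

11.47 GPa


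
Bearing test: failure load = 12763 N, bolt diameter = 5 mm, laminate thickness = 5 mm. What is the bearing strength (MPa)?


sigma_br = F/(d*h) = 12763/(5*5) = 510.5 MPa

510.5 MPa


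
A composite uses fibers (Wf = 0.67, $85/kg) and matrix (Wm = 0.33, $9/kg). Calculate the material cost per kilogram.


Cost = cost_f*Wf + cost_m*Wm = 85*0.67 + 9*0.33 = $59.92/kg

$59.92/kg


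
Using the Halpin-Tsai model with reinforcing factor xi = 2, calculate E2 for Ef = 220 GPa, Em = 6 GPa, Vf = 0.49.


eta = (Ef/Em - 1)/(Ef/Em + xi) = (36.6667 - 1)/(36.6667 + 2) = 0.9224
E2 = Em*(1+xi*eta*Vf)/(1-eta*Vf) = 20.85 GPa

20.85 GPa


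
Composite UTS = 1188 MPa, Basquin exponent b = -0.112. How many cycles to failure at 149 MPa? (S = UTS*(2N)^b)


N = 0.5 * (S/UTS)^(1/b) = 0.5 * (149/1188)^(1/-0.112) = 5.6136e+07 cycles

5.6136e+07 cycles


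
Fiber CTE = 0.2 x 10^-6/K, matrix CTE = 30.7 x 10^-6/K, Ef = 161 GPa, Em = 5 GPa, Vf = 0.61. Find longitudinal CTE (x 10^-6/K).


E1 = Ef*Vf + Em*(1-Vf) = 100.16
alpha_1 = (alpha_f*Ef*Vf + alpha_m*Em*(1-Vf))/E1 = 0.79 x 10^-6/K

0.79 x 10^-6/K


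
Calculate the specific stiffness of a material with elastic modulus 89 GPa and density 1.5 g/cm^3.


Specific stiffness = E/rho = 89/1.5 = 59.3 GPa/(g/cm^3)

59.3 GPa/(g/cm^3)


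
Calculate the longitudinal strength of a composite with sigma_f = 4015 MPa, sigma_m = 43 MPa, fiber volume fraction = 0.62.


sigma_1 = sigma_f*Vf + sigma_m*(1-Vf) = 4015*0.62 + 43*0.38 = 2505.6 MPa

2505.6 MPa


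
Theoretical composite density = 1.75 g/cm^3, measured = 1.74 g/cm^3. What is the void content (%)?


Void% = (rho_theo - rho_actual)/rho_theo * 100 = (1.75 - 1.74)/1.75 * 100 = 0.57%

0.57%


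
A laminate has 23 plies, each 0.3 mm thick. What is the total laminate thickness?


h = n * t_ply = 23 * 0.3 = 6.9 mm

6.9 mm


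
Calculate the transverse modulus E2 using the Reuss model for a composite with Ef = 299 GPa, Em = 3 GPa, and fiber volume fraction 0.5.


1/E2 = Vf/Ef + (1-Vf)/Em = 0.5/299 + 0.5/3
E2 = 5.94 GPa

5.94 GPa


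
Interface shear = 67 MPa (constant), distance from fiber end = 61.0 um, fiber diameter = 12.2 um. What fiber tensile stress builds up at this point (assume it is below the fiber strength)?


Force balance: sigma_f * (pi*d^2/4) = tau * (pi*d) * x  ->  sigma_f = 4 * tau * x / d
sigma_f = 4 * 67 * 61.0 / 12.2 = 1340.0 MPa

1340.0 MPa


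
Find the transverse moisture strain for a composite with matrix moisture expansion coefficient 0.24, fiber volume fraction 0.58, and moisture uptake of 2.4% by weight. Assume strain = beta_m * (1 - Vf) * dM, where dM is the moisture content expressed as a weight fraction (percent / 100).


dM = 2.4/100 = 0.024
strain = beta_m * (1-Vf) * dM = 0.24 * 0.42 * 0.024 = 0.0024192

0.0024192


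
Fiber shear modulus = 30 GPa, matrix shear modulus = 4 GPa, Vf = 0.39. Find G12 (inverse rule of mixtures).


1/G12 = Vf/Gf + (1-Vf)/Gm = 0.39/30 + 0.61/4
G12 = 6.04 GPa

6.04 GPa


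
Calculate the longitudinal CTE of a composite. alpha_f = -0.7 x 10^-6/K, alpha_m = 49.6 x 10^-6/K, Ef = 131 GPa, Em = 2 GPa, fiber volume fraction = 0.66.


E1 = Ef*Vf + Em*(1-Vf) = 87.14
alpha_1 = (alpha_f*Ef*Vf + alpha_m*Em*(1-Vf))/E1 = -0.31 x 10^-6/K

-0.31 x 10^-6/K


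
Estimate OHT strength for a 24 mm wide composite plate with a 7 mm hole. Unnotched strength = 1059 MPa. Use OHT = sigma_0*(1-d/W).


OHT = sigma_0*(1-d/W) = 1059*(1-7/24) = 750.1 MPa

750.1 MPa


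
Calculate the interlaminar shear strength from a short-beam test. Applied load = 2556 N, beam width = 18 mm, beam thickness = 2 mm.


ILSS = 3F/(4bh) = 3*2556/(4*18*2) = 53.25 MPa

53.25 MPa


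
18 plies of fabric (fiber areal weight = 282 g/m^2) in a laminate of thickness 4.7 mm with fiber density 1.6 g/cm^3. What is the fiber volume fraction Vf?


Vf = n * FAW / (rho_f * h * 1000) = 18 * 282 / (1.6 * 4.7 * 1000) = 0.675

0.675


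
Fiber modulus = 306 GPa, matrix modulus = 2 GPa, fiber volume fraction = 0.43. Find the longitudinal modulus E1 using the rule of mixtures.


E1 = Ef*Vf + Em*(1-Vf) = 306*0.43 + 2*0.57 = 132.72 GPa

132.72 GPa


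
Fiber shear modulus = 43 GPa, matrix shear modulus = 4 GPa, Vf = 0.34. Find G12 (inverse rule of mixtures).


1/G12 = Vf/Gf + (1-Vf)/Gm = 0.34/43 + 0.66/4
G12 = 5.78 GPa

5.78 GPa


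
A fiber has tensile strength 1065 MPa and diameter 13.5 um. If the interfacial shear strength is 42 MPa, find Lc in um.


Lc = sigma_f * d / (2 * tau_i) = 1065 * 13.5 / (2 * 42) = 171.2 um

171.2 um


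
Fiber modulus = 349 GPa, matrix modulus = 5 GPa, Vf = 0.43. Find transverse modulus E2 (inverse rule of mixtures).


1/E2 = Vf/Ef + (1-Vf)/Em = 0.43/349 + 0.57/5
E2 = 8.68 GPa

8.68 GPa


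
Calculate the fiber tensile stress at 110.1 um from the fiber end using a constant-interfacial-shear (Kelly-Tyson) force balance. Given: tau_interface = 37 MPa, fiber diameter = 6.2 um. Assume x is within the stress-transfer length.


Force balance: sigma_f * (pi*d^2/4) = tau * (pi*d) * x  ->  sigma_f = 4 * tau * x / d
sigma_f = 4 * 37 * 110.1 / 6.2 = 2628.2 MPa

2628.2 MPa


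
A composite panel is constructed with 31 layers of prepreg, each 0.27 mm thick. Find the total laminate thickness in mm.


h = n * t_ply = 31 * 0.27 = 8.37 mm

8.37 mm


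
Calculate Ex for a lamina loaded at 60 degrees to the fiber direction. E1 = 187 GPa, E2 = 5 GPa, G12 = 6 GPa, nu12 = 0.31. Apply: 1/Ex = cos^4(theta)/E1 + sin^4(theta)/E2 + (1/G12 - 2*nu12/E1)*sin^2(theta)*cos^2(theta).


cos^4(60) = 0.0625, sin^4(60) = 0.5625, sin^2(60)*cos^2(60) = 0.1875
1/G12 - 2*nu12/E1 = 1/6 - 2*0.31/187 = 0.163351 GPa^-1
1/Ex = 0.0625/187 + 0.5625/5 + 0.163351*0.1875 = 0.1434626 GPa^-1
Ex = 6.97 GPa

6.97 GPa


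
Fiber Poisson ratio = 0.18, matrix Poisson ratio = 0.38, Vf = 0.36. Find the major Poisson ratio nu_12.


nu_12 = nu_f*Vf + nu_m*(1-Vf) = 0.18*0.36 + 0.38*0.64 = 0.308

0.308


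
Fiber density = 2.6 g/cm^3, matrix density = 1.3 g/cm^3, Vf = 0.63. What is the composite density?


rho_c = rho_f*Vf + rho_m*(1-Vf) = 2.6*0.63 + 1.3*0.37 = 2.119 g/cm^3

2.119 g/cm^3


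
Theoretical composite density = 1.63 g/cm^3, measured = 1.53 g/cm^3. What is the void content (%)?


Void% = (rho_theo - rho_actual)/rho_theo * 100 = (1.63 - 1.53)/1.63 * 100 = 6.13%

6.13%


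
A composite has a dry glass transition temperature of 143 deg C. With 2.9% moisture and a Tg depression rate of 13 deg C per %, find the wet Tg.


Tg_wet = Tg_dry - k*moisture = 143 - 13*2.9 = 105.3 deg C

105.3 deg C


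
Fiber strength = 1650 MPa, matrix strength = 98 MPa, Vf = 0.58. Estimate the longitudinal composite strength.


sigma_1 = sigma_f*Vf + sigma_m*(1-Vf) = 1650*0.58 + 98*0.42 = 998.2 MPa

998.2 MPa


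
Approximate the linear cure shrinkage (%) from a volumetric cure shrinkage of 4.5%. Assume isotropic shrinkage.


Linear shrinkage ≈ vol_shrink/3 = 4.5/3 = 1.5%

1.5%


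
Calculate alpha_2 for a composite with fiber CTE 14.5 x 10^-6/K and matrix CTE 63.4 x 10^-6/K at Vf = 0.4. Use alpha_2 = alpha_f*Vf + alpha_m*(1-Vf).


alpha_2 = alpha_f*Vf + alpha_m*(1-Vf) = 14.5*0.4 + 63.4*0.6 = 43.8 x 10^-6/K

43.8 x 10^-6/K


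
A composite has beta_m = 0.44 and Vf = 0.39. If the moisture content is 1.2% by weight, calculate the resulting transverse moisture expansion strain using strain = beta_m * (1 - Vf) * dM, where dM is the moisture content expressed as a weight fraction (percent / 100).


dM = 1.2/100 = 0.012
strain = beta_m * (1-Vf) * dM = 0.44 * 0.61 * 0.012 = 0.0032208

0.0032208


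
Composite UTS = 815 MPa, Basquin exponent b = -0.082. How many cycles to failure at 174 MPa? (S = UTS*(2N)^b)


N = 0.5 * (S/UTS)^(1/b) = 0.5 * (174/815)^(1/-0.082) = 7.5357e+07 cycles

7.5357e+07 cycles


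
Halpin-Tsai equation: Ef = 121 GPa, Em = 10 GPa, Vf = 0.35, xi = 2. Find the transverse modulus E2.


eta = (Ef/Em - 1)/(Ef/Em + xi) = (12.1 - 1)/(12.1 + 2) = 0.7872
E2 = Em*(1+xi*eta*Vf)/(1-eta*Vf) = 21.41 GPa

21.41 GPa


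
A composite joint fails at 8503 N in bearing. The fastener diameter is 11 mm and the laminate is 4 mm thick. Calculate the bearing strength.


sigma_br = F/(d*h) = 8503/(11*4) = 193.3 MPa

193.3 MPa


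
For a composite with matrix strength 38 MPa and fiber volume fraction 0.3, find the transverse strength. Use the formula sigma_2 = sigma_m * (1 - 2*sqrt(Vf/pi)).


factor = 1 - 2*sqrt(0.3/pi) = 0.382
sigma_2 = 38 * 0.382 = 14.51 MPa

14.51 MPa


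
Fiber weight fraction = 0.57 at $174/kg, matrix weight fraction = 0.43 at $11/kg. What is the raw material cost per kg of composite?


Cost = cost_f*Wf + cost_m*Wm = 174*0.57 + 11*0.43 = $103.91/kg

$103.91/kg


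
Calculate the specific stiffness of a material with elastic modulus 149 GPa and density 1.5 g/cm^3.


Specific stiffness = E/rho = 149/1.5 = 99.3 GPa/(g/cm^3)

99.3 GPa/(g/cm^3)


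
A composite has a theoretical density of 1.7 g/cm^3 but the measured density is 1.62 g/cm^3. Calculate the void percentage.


Void% = (rho_theo - rho_actual)/rho_theo * 100 = (1.7 - 1.62)/1.7 * 100 = 4.71%

4.71%


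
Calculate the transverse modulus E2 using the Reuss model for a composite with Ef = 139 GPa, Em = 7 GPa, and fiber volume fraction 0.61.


1/E2 = Vf/Ef + (1-Vf)/Em = 0.61/139 + 0.39/7
E2 = 16.64 GPa

16.64 GPa


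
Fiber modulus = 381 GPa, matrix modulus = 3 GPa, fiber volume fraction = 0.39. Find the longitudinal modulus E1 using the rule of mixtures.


E1 = Ef*Vf + Em*(1-Vf) = 381*0.39 + 3*0.61 = 150.42 GPa

150.42 GPa


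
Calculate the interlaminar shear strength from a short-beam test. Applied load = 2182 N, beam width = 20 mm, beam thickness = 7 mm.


ILSS = 3F/(4bh) = 3*2182/(4*20*7) = 11.69 MPa

11.69 MPa


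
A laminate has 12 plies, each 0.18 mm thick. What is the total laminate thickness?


h = n * t_ply = 12 * 0.18 = 2.16 mm

2.16 mm


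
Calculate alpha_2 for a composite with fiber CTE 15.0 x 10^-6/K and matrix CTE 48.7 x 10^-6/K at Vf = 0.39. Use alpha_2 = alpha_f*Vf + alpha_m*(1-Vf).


alpha_2 = alpha_f*Vf + alpha_m*(1-Vf) = 15.0*0.39 + 48.7*0.61 = 35.6 x 10^-6/K

35.6 x 10^-6/K


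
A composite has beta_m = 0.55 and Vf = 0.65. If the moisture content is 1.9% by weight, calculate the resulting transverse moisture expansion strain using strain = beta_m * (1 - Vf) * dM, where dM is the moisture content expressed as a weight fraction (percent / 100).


dM = 1.9/100 = 0.019
strain = beta_m * (1-Vf) * dM = 0.55 * 0.35 * 0.019 = 0.0036575

0.0036575


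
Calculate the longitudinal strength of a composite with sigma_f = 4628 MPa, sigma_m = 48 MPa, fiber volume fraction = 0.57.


sigma_1 = sigma_f*Vf + sigma_m*(1-Vf) = 4628*0.57 + 48*0.43 = 2658.6 MPa

2658.6 MPa


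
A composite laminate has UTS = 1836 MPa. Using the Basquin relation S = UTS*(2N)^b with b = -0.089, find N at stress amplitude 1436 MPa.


N = 0.5 * (S/UTS)^(1/b) = 0.5 * (1436/1836)^(1/-0.089) = 7.9077 cycles

7.9077 cycles


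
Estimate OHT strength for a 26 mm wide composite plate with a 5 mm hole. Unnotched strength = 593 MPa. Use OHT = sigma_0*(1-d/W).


OHT = sigma_0*(1-d/W) = 593*(1-5/26) = 479.0 MPa

479.0 MPa


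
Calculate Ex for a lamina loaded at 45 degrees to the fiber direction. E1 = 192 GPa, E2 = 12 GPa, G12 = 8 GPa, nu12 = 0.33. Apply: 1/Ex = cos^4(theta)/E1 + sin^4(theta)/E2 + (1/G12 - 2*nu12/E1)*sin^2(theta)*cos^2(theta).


cos^4(45) = 0.25, sin^4(45) = 0.25, sin^2(45)*cos^2(45) = 0.25
1/G12 - 2*nu12/E1 = 1/8 - 2*0.33/192 = 0.121563 GPa^-1
1/Ex = 0.25/192 + 0.25/12 + 0.121563*0.25 = 0.052526 GPa^-1
Ex = 19.04 GPa

19.04 GPa


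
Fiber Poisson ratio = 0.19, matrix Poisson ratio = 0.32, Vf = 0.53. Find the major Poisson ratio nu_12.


nu_12 = nu_f*Vf + nu_m*(1-Vf) = 0.19*0.53 + 0.32*0.47 = 0.2511

0.2511


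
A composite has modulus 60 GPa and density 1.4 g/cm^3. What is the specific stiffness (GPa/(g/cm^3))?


Specific stiffness = E/rho = 60/1.4 = 42.9 GPa/(g/cm^3)

42.9 GPa/(g/cm^3)


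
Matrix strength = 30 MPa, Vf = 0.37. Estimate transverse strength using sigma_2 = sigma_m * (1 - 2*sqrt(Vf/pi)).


factor = 1 - 2*sqrt(0.37/pi) = 0.3136
sigma_2 = 30 * 0.3136 = 9.41 MPa

9.41 MPa


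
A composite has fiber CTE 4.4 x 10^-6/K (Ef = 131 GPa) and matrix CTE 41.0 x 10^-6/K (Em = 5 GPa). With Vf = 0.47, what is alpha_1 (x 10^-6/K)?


E1 = Ef*Vf + Em*(1-Vf) = 64.22
alpha_1 = (alpha_f*Ef*Vf + alpha_m*Em*(1-Vf))/E1 = 5.91 x 10^-6/K

5.91 x 10^-6/K


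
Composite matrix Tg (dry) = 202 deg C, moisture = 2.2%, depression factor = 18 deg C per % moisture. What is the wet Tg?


Tg_wet = Tg_dry - k*moisture = 202 - 18*2.2 = 162.4 deg C

162.4 deg C


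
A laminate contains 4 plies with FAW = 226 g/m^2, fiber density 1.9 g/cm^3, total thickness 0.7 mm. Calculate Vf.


Vf = n * FAW / (rho_f * h * 1000) = 4 * 226 / (1.9 * 0.7 * 1000) = 0.6797

0.6797


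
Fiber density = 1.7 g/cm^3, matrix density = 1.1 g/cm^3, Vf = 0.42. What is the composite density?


rho_c = rho_f*Vf + rho_m*(1-Vf) = 1.7*0.42 + 1.1*0.58 = 1.352 g/cm^3

1.352 g/cm^3


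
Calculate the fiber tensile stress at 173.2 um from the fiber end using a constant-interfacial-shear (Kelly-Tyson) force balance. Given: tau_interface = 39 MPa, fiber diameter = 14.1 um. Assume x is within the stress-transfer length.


Force balance: sigma_f * (pi*d^2/4) = tau * (pi*d) * x  ->  sigma_f = 4 * tau * x / d
sigma_f = 4 * 39 * 173.2 / 14.1 = 1916.3 MPa

1916.3 MPa


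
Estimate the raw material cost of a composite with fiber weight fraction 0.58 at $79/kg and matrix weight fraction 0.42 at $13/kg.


Cost = cost_f*Wf + cost_m*Wm = 79*0.58 + 13*0.42 = $51.28/kg

$51.28/kg


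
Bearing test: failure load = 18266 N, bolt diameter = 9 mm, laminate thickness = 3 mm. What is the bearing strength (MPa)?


sigma_br = F/(d*h) = 18266/(9*3) = 676.5 MPa

676.5 MPa


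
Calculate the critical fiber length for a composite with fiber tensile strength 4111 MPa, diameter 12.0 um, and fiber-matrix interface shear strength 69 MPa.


Lc = sigma_f * d / (2 * tau_i) = 4111 * 12.0 / (2 * 69) = 357.5 um

357.5 um


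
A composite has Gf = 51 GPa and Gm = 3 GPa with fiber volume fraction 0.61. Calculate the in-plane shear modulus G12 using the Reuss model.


1/G12 = Vf/Gf + (1-Vf)/Gm = 0.61/51 + 0.39/3
G12 = 7.04 GPa

7.04 GPa


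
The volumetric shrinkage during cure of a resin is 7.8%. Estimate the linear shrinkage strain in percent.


Linear shrinkage ≈ vol_shrink/3 = 7.8/3 = 2.6%

2.6%


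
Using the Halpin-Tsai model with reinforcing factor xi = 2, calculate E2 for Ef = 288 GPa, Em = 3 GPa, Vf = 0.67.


eta = (Ef/Em - 1)/(Ef/Em + xi) = (96.0 - 1)/(96.0 + 2) = 0.9694
E2 = Em*(1+xi*eta*Vf)/(1-eta*Vf) = 19.68 GPa

19.68 GPa


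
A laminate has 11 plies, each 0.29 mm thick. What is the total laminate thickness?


h = n * t_ply = 11 * 0.29 = 3.19 mm

3.19 mm


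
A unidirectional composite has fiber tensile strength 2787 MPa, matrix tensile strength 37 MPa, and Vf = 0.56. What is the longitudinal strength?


sigma_1 = sigma_f*Vf + sigma_m*(1-Vf) = 2787*0.56 + 37*0.44 = 1577.0 MPa

1577.0 MPa


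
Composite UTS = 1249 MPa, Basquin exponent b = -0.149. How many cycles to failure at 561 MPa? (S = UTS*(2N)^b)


N = 0.5 * (S/UTS)^(1/b) = 0.5 * (561/1249)^(1/-0.149) = 107.6101 cycles

107.6101 cycles
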